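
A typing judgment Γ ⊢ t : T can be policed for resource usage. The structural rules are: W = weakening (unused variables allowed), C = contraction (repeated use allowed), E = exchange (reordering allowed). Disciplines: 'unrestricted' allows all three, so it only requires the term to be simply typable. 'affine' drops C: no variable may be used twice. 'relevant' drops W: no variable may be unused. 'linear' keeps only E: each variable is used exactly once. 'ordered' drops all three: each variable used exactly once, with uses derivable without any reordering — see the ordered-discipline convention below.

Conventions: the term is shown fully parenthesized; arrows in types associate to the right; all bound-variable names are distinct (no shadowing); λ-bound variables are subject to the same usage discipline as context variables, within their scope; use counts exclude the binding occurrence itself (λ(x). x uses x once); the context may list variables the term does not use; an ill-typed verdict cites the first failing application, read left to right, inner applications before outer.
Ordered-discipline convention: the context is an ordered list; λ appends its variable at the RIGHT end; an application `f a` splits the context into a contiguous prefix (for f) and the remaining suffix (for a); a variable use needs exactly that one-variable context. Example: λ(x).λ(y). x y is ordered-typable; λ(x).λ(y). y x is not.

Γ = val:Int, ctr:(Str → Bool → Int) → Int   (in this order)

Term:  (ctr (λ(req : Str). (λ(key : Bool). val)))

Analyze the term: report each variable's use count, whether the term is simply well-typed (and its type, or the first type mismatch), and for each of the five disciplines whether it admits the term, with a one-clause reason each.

variable uses: val: 1; ctr: 1; req (bound): 0; key (bound): 0
use order (left to right): ctr, val
typing: well-typed at Int
ordered: ✗ — req, key never used (weakening)
linear: ✗ — req, key never used (weakening)
affine: ✓ — val, ctr, req, key: no repeats, contraction unneeded
relevant: ✗ — req, key never used (weakening)
unrestricted: ✓ — type-checks (Int) and nothing is barred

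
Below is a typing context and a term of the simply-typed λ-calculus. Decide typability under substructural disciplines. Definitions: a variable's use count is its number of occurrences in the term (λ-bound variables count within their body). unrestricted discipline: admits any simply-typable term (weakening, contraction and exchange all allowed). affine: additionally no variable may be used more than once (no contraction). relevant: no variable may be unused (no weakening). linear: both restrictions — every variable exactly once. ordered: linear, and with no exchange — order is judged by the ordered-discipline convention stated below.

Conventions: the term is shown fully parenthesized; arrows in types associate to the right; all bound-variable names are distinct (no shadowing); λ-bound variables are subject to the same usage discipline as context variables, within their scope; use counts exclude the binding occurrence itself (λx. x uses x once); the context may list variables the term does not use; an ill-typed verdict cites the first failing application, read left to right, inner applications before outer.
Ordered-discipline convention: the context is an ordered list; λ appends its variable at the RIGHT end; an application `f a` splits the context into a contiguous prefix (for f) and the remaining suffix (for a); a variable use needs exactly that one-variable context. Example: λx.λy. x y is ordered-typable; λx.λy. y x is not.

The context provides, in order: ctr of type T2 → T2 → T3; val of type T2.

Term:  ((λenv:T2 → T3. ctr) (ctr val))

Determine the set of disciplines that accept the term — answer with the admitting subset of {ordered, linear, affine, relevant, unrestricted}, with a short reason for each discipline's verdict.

admitting disciplines: unrestricted
usage: ctr ×2; val ×1; env (bound) ×0
left-to-right use order: ctr, ctr, val
typing: ✓ — T2 → T2 → T3
ordered: ✗, uses contraction: ctr ×2; env left unused
linear: ✗, uses contraction: ctr ×2; env left unused
affine: ✗, uses contraction: ctr ×2
relevant: ✗, env left unused
unrestricted: ✓, well-typed at T2 → T2 → T3; no restrictions here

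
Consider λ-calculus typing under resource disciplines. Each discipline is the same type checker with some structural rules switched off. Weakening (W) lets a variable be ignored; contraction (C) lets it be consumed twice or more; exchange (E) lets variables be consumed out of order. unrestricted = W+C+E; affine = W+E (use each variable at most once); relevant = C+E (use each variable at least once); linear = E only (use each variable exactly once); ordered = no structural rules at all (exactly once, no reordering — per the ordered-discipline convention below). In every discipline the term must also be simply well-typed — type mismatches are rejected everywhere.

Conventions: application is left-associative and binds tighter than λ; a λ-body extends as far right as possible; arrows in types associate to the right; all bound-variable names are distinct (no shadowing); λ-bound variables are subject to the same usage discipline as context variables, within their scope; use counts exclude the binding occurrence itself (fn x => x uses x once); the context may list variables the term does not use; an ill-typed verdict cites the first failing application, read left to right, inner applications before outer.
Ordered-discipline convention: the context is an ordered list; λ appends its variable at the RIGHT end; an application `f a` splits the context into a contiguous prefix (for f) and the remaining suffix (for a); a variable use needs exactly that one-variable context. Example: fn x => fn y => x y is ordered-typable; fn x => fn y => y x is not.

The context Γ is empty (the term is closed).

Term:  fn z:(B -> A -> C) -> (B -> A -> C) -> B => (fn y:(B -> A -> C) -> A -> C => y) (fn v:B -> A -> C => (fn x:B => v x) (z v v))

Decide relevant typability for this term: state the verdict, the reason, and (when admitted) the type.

yes — every one of z, y, v, x appears; term : ((B -> A -> C) -> (B -> A -> C) -> B) -> (B -> A -> C) -> A -> C
variable uses: z [bound]: 1×, y [bound]: 1×, v [bound]: 3×, x [bound]: 1×
left-to-right use order: y, v, x, z, v, v
typing: well-typed — term : ((B -> A -> C) -> (B -> A -> C) -> B) -> (B -> A -> C) -> A -> C
summary: ordered ✗ · linear ✗ · affine ✗ · relevant ✓ · unrestricted ✓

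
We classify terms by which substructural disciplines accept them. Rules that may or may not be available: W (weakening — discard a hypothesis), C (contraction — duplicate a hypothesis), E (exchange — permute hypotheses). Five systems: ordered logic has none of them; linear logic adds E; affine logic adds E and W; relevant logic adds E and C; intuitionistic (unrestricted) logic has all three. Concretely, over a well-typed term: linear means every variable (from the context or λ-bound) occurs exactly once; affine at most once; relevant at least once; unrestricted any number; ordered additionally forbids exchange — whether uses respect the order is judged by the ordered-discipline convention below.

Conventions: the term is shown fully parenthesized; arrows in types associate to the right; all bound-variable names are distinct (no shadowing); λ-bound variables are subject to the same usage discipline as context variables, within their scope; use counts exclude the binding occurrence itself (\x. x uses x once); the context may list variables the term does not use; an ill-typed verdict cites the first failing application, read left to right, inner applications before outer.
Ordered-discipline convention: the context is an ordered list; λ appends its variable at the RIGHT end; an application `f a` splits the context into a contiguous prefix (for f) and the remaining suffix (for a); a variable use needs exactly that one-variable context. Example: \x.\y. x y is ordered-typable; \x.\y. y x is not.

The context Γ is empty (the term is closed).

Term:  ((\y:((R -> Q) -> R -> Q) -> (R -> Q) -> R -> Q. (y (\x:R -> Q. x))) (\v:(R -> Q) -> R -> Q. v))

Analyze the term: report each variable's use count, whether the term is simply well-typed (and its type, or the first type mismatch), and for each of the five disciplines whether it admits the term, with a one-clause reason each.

variable uses: y (bound) ×1, x (bound) ×1, v (bound) ×1
use order (left to right): y, x, v
typing: the term checks, with type (R -> Q) -> R -> Q
ordered: ✓ — y, x, v once each; derivable with no W/C/E
linear: ✓ — exactly-once usage across y, x, v
affine: ✓ — no duplicate uses among y, x, v
relevant: ✓ — none of y, x, v goes unused
unrestricted: ✓ — type-checks ((R -> Q) -> R -> Q) and nothing is barred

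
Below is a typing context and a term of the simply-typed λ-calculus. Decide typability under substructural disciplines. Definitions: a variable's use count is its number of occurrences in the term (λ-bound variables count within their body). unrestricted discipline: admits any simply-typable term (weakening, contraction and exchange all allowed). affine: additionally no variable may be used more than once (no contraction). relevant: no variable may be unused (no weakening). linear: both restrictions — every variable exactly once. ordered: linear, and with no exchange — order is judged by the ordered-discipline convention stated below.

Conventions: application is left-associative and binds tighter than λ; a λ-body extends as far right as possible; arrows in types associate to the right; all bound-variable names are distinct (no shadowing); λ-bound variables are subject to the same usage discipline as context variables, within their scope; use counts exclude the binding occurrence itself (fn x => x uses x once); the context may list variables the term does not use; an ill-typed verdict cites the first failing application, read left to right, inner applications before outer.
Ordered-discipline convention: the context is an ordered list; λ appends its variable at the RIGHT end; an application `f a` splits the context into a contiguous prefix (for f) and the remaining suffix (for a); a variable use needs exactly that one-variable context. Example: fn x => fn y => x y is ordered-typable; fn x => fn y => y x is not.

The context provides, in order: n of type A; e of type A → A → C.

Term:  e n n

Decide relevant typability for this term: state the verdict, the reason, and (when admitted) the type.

yes — at least one use each (n, e); term : C
use counts: n ×2; e ×1
left-to-right use order: e, n, n
typing: the term checks, with type C
all disciplines: ordered ✗ | linear ✗ | affine ✗ | relevant ✓ | unrestricted ✓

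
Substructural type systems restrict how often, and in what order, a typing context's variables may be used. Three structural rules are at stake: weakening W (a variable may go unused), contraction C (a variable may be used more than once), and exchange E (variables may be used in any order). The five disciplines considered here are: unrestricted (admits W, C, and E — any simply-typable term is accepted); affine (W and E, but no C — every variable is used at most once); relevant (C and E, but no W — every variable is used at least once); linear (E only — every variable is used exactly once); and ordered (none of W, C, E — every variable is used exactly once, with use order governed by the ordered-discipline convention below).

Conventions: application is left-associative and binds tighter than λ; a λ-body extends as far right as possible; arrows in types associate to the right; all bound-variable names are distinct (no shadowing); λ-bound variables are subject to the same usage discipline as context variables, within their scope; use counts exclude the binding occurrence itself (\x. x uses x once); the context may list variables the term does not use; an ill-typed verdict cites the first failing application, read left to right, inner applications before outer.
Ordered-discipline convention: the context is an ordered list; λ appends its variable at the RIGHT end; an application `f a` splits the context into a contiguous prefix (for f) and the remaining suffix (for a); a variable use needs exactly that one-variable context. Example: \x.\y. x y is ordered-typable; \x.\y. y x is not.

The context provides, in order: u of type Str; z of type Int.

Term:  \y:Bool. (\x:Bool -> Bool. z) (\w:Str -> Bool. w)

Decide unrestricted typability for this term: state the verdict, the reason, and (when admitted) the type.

no — fails simple typing
counts: u ×0; z ×1; y [bound] ×0; x [bound] ×0; w [bound] ×1
use order (left to right): z, w
typing: ill-typed: argument of type (Str -> Bool) -> Str -> Bool where Bool -> Bool is required
across the five disciplines: ordered ✗, linear ✗, affine ✗, relevant ✗, unrestricted ✗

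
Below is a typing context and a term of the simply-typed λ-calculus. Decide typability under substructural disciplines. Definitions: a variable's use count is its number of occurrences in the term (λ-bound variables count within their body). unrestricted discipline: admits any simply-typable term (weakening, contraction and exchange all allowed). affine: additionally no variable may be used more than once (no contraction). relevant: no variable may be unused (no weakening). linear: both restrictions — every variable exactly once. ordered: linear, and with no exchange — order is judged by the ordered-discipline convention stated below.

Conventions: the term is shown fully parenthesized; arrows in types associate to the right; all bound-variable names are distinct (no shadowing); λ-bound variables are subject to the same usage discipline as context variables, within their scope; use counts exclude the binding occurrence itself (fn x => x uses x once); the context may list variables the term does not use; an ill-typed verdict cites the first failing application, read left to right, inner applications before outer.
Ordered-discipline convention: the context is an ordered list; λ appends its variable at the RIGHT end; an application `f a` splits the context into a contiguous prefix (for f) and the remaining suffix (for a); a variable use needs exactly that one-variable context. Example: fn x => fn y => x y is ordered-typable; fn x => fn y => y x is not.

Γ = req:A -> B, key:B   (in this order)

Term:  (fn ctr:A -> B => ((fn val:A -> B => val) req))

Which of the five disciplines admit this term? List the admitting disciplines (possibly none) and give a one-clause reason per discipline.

admitting disciplines: affine, unrestricted
use counts: req=1, key=0, ctr [bound]=0, val [bound]=1
left-to-right use order: val, req
typing: well-typed — term : (A -> B) -> A -> B
ordered: ✗, unused: key, ctr — weakening required
linear: ✗, unused: key, ctr — weakening required
affine: ✓, at most one use each (req, key, ctr, val)
relevant: ✗, unused: key, ctr — weakening required
unrestricted: ✓, well-typed at (A -> B) -> A -> B; no restrictions here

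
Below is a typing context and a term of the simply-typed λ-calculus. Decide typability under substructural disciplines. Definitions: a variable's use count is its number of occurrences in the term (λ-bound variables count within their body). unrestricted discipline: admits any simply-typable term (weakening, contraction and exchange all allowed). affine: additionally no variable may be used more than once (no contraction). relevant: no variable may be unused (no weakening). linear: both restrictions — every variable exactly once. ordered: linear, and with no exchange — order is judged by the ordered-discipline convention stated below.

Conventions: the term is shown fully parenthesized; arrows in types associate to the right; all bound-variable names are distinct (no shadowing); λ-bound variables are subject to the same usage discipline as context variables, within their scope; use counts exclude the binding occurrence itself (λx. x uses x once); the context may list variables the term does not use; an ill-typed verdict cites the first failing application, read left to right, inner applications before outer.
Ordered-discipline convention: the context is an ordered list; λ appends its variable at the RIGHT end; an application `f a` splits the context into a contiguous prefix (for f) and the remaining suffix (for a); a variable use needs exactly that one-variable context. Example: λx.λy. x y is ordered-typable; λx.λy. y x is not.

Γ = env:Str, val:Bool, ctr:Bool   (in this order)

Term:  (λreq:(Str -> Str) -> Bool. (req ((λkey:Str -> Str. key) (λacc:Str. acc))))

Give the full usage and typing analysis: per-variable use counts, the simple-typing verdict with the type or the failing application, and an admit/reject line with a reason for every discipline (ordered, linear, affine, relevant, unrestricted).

counts: env: 0×, val: 0×, ctr: 0×, req (bound): 1×, key (bound): 1×, acc (bound): 1×
order of uses: req, key, acc
typing: the term checks, with type ((Str -> Str) -> Bool) -> Bool
ordered: ✗, env, val, ctr left unused
linear: ✗, env, val, ctr left unused
affine: ✓, no duplicate uses among env, val, ctr, req, key, acc
relevant: ✗, env, val, ctr left unused
unrestricted: ✓, typability at ((Str -> Str) -> Bool) -> Bool is all that's needed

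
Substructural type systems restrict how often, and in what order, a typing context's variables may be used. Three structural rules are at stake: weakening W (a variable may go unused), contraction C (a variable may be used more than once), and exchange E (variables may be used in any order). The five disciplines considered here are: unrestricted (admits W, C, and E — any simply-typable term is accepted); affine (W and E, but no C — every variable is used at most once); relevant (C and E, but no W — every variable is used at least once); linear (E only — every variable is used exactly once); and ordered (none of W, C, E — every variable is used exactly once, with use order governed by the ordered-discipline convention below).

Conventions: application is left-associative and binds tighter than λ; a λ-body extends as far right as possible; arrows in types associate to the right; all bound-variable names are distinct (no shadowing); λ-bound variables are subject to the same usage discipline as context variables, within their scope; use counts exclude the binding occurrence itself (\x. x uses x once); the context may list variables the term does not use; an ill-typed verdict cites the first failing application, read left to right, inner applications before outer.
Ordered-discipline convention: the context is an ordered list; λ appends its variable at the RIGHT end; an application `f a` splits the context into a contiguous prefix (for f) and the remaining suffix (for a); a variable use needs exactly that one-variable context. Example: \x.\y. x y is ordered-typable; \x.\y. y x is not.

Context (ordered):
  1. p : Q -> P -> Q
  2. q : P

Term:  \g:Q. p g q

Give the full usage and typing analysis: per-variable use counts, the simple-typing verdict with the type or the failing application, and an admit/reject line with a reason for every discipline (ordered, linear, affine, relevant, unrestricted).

use counts: p ×1, q ×1, g (λ-bound) ×1
use order (left to right): p, g, q
typing: the term checks, with type Q -> Q
ordered: ✗, use order p, g, q needs exchange
linear: ✓, single use per variable (p, q, g)
affine: ✓, p, q, g: no repeats, contraction unneeded
relevant: ✓, at least one use each (p, q, g)
unrestricted: ✓, typability at Q -> Q is all that's needed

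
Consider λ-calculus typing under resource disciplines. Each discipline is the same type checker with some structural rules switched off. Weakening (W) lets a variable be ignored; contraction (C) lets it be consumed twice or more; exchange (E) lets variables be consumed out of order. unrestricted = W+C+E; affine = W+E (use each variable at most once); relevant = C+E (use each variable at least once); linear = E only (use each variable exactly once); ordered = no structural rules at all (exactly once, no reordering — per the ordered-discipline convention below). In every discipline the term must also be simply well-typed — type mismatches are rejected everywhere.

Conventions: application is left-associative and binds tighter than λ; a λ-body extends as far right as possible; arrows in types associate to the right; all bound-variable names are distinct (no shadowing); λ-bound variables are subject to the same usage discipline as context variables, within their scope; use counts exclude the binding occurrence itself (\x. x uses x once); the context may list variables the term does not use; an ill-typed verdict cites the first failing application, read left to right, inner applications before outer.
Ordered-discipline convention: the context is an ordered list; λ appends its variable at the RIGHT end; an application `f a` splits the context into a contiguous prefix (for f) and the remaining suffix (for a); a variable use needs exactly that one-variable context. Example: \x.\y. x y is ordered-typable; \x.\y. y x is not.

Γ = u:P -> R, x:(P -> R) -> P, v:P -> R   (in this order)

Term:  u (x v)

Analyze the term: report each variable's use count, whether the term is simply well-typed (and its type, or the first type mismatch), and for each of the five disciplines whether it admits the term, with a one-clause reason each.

use counts: u ×1; x ×1; v ×1
order of uses: u, x, v
typing: ✓ — R
ordered: ✓, u, x, v once each; derivable with no W/C/E
linear: ✓, exactly-once usage across u, x, v
affine: ✓, at most one use each (u, x, v)
relevant: ✓, u, x, v: all used, weakening unneeded
unrestricted: ✓, type-checks (R) and nothing is barred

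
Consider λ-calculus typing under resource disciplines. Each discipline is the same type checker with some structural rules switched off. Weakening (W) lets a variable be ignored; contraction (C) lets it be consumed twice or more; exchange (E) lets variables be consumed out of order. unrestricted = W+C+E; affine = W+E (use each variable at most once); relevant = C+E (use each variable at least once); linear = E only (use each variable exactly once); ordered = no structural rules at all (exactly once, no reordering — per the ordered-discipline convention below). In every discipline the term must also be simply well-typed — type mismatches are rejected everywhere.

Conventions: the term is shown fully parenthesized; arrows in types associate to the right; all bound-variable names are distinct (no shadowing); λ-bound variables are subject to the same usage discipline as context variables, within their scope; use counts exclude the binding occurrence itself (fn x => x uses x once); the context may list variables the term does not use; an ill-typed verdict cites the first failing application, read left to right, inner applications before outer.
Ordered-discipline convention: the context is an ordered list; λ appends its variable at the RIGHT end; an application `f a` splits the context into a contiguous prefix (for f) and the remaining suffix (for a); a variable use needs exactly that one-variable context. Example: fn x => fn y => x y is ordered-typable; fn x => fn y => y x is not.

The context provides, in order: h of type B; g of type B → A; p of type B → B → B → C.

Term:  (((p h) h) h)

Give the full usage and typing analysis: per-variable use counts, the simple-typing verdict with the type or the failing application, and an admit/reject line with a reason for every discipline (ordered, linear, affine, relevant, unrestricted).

counts: h ×3, g ×0, p ×1
left-to-right use order: p, h, h, h
typing: ✓ — C
ordered: ✗ — uses contraction: h ×3; needs weakening: g unused
linear: ✗ — uses contraction: h ×3; needs weakening: g unused
affine: ✗ — uses contraction: h ×3
relevant: ✗ — needs weakening: g unused
unrestricted: ✓ — simply typable at C; W, C, E all held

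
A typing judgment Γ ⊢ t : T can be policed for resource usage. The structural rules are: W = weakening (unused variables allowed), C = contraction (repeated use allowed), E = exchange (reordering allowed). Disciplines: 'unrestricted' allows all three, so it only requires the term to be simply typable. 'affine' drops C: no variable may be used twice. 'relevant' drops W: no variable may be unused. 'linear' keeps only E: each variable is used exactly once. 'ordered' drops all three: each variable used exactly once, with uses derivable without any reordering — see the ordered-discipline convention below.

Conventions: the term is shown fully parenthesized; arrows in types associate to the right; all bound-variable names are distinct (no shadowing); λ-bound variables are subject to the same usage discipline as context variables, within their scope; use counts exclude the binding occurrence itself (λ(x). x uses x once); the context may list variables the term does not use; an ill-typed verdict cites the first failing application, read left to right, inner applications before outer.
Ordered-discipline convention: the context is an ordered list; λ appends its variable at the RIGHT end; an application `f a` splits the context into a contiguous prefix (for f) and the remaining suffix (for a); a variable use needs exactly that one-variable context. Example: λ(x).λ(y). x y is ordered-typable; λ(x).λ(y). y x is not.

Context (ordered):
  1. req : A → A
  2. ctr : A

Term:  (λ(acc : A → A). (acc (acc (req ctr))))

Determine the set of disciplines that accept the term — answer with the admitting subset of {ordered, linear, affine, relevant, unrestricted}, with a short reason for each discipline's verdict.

admitting disciplines: relevant, unrestricted
use counts: req: 1×, ctr: 1×, acc (bound): 2×
order of uses: acc, acc, req, ctr
typing: well-typed — term : (A → A) → A
ordered: ✗ — acc ×2 used more than once (contraction)
linear: ✗ — acc ×2 used more than once (contraction)
affine: ✗ — acc ×2 used more than once (contraction)
relevant: ✓ — at least one use each (req, ctr, acc)
unrestricted: ✓ — well-typed at (A → A) → A; no restrictions here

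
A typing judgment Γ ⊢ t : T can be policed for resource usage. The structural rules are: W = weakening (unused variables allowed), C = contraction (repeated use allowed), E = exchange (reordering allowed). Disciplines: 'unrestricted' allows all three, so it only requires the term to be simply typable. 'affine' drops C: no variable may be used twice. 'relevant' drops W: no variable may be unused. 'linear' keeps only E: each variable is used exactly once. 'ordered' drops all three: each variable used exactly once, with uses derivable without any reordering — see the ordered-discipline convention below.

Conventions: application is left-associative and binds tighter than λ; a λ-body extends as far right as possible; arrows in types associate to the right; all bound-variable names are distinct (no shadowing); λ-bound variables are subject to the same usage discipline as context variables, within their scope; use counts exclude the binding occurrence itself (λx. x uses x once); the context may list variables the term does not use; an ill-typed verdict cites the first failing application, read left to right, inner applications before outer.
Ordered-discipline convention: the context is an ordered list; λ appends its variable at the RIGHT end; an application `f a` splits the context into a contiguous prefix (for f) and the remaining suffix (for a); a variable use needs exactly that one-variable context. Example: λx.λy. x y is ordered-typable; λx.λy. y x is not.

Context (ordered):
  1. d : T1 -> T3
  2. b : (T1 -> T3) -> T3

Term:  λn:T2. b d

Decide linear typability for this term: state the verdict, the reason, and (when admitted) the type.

no — n left unused
use counts: d: 1×, b: 1×, n (bound): 0×
left-to-right use order: b, d
typing: ✓ — T2 -> T3
across the five disciplines: ordered ✗, linear ✗, affine ✓, relevant ✗, unrestricted ✓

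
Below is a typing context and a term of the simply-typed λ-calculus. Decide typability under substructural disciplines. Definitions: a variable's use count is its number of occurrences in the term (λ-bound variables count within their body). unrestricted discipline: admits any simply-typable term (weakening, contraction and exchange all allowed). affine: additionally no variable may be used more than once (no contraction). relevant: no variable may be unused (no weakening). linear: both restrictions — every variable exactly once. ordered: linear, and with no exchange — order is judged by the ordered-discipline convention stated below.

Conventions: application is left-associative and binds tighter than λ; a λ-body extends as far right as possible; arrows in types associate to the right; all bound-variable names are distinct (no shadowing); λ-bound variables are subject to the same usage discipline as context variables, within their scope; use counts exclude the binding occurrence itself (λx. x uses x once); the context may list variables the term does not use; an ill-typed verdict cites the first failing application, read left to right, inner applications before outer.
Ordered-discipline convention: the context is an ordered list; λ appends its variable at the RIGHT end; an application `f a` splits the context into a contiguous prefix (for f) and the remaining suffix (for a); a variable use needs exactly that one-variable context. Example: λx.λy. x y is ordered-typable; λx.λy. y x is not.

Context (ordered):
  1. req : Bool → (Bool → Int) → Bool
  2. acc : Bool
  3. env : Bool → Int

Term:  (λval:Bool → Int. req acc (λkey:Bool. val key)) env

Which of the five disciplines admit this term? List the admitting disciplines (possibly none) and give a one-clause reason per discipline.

admitted by: ordered, linear, affine, relevant, unrestricted
use counts: req=1, acc=1, env=1, val (λ-bound)=1, key (λ-bound)=1
uses in reading order: req, acc, val, key, env
typing: well-typed at Bool
ordered ✓ (single-use (req, acc, env, val, key), ordered derivation ok)
linear ✓ (each of req, acc, env, val, key used exactly once)
affine ✓ (at most one use each (req, acc, env, val, key))
relevant ✓ (none of req, acc, env, val, key goes unused)
unrestricted ✓ (typability at Bool is all that's needed)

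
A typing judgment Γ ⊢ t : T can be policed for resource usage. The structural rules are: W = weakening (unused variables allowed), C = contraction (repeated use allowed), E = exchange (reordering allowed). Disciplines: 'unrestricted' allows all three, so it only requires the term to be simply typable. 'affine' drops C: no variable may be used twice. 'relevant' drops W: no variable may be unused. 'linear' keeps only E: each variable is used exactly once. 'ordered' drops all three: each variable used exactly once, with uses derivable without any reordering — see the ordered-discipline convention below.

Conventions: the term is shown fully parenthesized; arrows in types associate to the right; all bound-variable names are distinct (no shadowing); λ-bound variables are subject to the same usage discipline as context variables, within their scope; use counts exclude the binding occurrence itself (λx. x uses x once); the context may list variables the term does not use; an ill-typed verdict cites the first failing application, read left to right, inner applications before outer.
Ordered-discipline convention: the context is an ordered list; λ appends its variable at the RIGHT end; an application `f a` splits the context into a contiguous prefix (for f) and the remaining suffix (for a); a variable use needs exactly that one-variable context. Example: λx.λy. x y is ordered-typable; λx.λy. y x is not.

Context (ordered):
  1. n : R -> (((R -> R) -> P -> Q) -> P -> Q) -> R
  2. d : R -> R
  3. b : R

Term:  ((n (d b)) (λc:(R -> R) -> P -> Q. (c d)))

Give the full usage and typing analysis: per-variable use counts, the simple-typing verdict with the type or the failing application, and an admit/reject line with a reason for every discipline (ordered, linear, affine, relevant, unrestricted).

counts: n: 1×; d: 2×; b: 1×; c (bound): 1×
use order (left to right): n, d, b, c, d
typing: the term checks, with type R
ordered ✗ (repeated use of d ×2)
linear ✗ (repeated use of d ×2)
affine ✗ (repeated use of d ×2)
relevant ✓ (at least one use each (n, d, b, c))
unrestricted ✓ (type-checks (R) and nothing is barred)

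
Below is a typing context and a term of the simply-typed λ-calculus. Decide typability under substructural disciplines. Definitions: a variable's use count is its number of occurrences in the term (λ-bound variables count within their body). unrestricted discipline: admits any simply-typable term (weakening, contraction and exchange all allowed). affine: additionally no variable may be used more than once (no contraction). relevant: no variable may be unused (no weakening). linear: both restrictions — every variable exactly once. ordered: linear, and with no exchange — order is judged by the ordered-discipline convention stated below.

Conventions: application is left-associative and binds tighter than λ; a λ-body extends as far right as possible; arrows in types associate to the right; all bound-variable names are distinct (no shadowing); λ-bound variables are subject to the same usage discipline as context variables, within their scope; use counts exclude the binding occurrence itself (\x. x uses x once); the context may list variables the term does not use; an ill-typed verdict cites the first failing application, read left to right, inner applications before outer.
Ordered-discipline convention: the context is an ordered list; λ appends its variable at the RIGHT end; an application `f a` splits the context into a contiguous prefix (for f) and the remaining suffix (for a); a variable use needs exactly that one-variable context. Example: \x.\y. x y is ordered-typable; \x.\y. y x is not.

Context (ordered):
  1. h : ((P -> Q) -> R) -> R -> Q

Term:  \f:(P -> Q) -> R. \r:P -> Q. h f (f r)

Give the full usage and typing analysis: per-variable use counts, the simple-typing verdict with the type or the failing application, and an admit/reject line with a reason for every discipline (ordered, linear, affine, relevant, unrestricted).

variable uses: h=1; f (λ-bound)=2; r (λ-bound)=1
left-to-right use order: h, f, f, r
typing: the term checks, with type ((P -> Q) -> R) -> (P -> Q) -> Q
ordered ✗ (uses contraction: f ×2)
linear ✗ (uses contraction: f ×2)
affine ✗ (uses contraction: f ×2)
relevant ✓ (every one of h, f, r appears)
unrestricted ✓ (well-typed at ((P -> Q) -> R) -> (P -> Q) -> Q; no restrictions here)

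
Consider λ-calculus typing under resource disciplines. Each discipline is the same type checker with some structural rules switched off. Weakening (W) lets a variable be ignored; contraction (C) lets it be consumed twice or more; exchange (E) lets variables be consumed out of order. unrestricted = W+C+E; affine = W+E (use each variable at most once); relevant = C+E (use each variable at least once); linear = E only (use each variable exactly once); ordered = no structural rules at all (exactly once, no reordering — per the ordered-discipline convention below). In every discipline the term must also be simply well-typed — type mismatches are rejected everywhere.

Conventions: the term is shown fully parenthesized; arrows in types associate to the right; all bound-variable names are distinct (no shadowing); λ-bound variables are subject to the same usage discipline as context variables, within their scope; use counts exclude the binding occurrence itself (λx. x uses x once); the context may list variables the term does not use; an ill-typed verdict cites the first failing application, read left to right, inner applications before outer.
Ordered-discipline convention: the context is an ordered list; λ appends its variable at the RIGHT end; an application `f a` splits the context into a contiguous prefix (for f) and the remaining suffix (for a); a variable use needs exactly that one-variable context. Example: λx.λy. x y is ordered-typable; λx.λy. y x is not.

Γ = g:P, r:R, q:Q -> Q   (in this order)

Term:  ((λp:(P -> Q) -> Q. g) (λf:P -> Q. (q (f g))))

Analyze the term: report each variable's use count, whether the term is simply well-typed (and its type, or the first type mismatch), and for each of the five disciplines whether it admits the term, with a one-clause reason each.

usage: g=2, r=0, q=1, p (bound)=0, f (bound)=1
left-to-right use order: g, q, f, g
typing: well-typed — term : P
ordered ✗ (g ×2 used more than once (contraction); needs weakening: r, p unused)
linear ✗ (g ×2 used more than once (contraction); needs weakening: r, p unused)
affine ✗ (g ×2 used more than once (contraction))
relevant ✗ (needs weakening: r, p unused)
unrestricted ✓ (well-typed at P; no restrictions here)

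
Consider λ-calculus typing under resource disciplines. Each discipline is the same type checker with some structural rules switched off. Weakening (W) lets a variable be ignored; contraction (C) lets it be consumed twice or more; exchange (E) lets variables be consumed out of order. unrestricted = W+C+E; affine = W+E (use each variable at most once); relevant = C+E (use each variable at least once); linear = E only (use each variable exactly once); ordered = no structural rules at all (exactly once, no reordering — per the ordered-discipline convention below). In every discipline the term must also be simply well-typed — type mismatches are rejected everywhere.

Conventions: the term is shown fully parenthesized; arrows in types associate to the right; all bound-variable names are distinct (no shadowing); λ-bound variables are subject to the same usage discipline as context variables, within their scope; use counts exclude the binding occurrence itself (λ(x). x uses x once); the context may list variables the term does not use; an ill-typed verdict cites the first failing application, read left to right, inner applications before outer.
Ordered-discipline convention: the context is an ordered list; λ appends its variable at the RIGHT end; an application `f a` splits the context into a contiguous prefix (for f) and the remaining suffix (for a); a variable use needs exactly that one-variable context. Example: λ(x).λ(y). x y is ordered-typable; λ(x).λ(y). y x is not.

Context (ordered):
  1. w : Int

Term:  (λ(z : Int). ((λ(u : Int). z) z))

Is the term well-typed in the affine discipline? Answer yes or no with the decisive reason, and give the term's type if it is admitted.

no — uses contraction: z ×2
variable uses: w ×0, z (bound) ×2, u (bound) ×0
left-to-right use order: z, z
typing: well-typed — term : Int → Int
across the five disciplines: ordered ✗; linear ✗; affine ✗; relevant ✗; unrestricted ✓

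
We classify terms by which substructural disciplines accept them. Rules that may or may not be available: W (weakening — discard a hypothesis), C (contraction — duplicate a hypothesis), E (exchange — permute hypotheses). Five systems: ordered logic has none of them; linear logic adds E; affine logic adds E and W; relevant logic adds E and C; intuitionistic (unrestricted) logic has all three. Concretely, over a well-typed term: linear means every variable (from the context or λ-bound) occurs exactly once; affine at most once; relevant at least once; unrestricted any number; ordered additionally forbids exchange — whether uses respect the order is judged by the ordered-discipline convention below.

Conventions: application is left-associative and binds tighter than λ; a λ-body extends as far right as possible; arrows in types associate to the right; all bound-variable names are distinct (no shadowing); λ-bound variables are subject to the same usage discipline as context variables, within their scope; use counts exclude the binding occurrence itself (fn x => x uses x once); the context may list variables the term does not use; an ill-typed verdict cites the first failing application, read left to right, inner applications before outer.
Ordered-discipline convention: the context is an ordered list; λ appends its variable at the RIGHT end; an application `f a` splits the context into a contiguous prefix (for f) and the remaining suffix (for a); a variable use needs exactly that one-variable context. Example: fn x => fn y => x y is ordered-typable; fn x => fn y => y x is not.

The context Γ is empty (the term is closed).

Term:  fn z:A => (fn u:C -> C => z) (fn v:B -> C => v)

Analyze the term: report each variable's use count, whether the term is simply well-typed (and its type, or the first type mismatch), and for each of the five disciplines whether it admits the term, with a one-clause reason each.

counts: z [bound]: 1×; u [bound]: 0×; v [bound]: 1×
use order (left to right): z, v
typing: ill-typed: argument of type (B -> C) -> B -> C where C -> C is required
ordered ✗ (fails simple typing)
linear ✗ (a type mismatch blocks all five)
affine ✗ (the type mismatch rejects it)
relevant ✗ (not simply typable)
unrestricted ✗ (fails simple typing)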